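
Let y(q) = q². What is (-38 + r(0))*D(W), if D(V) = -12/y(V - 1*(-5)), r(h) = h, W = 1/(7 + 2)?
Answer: 9234/529 ≈ 17.456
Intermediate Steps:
W = ⅑ (W = 1/9 = ⅑ ≈ 0.11111)
D(V) = -12/(5 + V)² (D(V) = -12/(V - 1*(-5))² = -12/(V + 5)² = -12/(5 + V)²)
(-38 + r(0))*D(W) = (-38 + 0)*(-12/(5 + ⅑)²) = -(-456)/(46/9)² = -(-456)*81/2116 = -38*(-243/529) = 9234/529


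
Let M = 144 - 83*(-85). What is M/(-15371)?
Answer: -7199/15371 ≈ -0.46835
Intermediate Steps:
M = 7199 (M = 144 + 7055 = 7199)
M/(-15371) = 7199/(-15371) = 7199*(-1/15371) = -7199/15371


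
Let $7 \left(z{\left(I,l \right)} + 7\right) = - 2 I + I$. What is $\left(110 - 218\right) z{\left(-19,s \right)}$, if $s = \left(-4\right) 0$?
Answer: $\frac{3240}{7} \approx 462.86$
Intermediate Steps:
$s = 0$
$z{\left(I,l \right)} = -7 - \frac{I}{7}$ ($z{\left(I,l \right)} = -7 + \frac{- 2 I + I}{7} = -7 + \frac{\left(-1\right) I}{7} = -7 - \frac{I}{7}$)
$\left(110 - 218\right) z{\left(-19,s \right)} = \left(110 - 218\right) \left(-7 - - \frac{19}{7}\right) = - 108 \left(-7 + \frac{19}{7}\right) = \left(-108\right) \left(- \frac{30}{7}\right) = \frac{3240}{7}$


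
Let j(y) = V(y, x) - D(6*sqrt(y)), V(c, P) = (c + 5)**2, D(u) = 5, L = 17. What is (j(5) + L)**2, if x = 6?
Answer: 12544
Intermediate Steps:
V(c, P) = (5 + c)**2
j(y) = -5 + (5 + y)**2 (j(y) = (5 + y)**2 - 1*5 = (5 + y)**2 - 5 = -5 + (5 + y)**2)
(j(5) + L)**2 = ((-5 + (5 + 5)**2) + 17)**2 = ((-5 + 10**2) + 17)**2 = ((-5 + 100) + 17)**2 = (95 + 17)**2 = 112**2 = 12544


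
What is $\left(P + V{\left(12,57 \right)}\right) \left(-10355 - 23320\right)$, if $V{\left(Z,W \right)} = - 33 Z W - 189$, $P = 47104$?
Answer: $-819750525$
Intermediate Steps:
$V{\left(Z,W \right)} = -189 - 33 W Z$ ($V{\left(Z,W \right)} = - 33 W Z - 189 = -189 - 33 W Z$)
$\left(P + V{\left(12,57 \right)}\right) \left(-10355 - 23320\right) = \left(47104 - \left(189 + 1881 \cdot 12\right)\right) \left(-10355 - 23320\right) = \left(47104 - 22761\right) \left(-10355 - 23320\right) = \left(47104 - 22761\right) \left(-33675\right) = 24343 \left(-33675\right) = -819750525$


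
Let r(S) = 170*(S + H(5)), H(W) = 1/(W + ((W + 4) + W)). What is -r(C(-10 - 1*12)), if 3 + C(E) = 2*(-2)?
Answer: 22440/19 ≈ 1181.1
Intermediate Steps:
H(W) = 1/(4 + 3*W) (H(W) = 1/(W + ((4 + W) + W)) = 1/(W + (4 + 2*W)) = 1/(4 + 3*W))
C(E) = -7 (C(E) = -3 + 2*(-2) = -3 - 4 = -7)
r(S) = 170/19 + 170*S (r(S) = 170*(S + 1/(4 + 3*5)) = 170*(S + 1/(4 + 15)) = 170*(S + 1/19) = 170*(1/19 + S) = 170/19 + 170*S)
-r(C(-10 - 1*12)) = -(170/19 + 170*(-7)) = -(170/19 - 1190) = -1*(-22440/19) = 22440/19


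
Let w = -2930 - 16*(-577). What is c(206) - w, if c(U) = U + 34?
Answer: -6062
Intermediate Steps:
c(U) = 34 + U
w = 6302 (w = -2930 - 1*(-9232) = -2930 + 9232 = 6302)
c(206) - w = (34 + 206) - 1*6302 = 240 - 6302 = -6062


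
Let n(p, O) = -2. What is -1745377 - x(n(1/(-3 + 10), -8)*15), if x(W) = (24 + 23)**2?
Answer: -1747586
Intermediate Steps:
x(W) = 2209 (x(W) = 47**2 = 2209)
-1745377 - x(n(1/(-3 + 10), -8)*15) = -1745377 - 1*2209 = -1745377 - 2209 = -1747586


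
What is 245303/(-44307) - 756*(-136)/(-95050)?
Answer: -13935759331/2105690175 ≈ -6.6181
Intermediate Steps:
245303/(-44307) - 756*(-136)/(-95050) = 245303*(-1/44307) + 102816*(-1/95050) = -245303/44307 - 51408/47525 = -13935759331/2105690175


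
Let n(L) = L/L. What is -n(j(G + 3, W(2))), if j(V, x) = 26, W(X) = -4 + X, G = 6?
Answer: -1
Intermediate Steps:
n(L) = 1
-n(j(G + 3, W(2))) = -1*1 = -1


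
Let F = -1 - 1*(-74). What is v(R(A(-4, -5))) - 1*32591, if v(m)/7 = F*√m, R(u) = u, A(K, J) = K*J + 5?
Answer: -30036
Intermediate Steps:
A(K, J) = 5 + J*K (A(K, J) = J*K + 5 = 5 + J*K)
F = 73 (F = -1 + 74 = 73)
v(m) = 511*√m (v(m) = 7*(73*√m) = 511*√m)
v(R(A(-4, -5))) - 1*32591 = 511*√(5 - 5*(-4)) - 1*32591 = 511*√(5 + 20) - 32591 = 511*√25 - 32591 = 511*5 - 32591 = 2555 - 32591 = -30036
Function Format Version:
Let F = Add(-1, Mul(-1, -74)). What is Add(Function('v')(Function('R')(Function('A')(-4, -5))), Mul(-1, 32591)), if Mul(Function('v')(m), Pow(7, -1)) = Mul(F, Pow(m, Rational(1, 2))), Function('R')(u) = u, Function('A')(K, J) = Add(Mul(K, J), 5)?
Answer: -30036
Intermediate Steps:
Function('A')(K, J) = Add(5, Mul(J, K)) (Function('A')(K, J) = Add(Mul(J, K), 5) = Add(5, Mul(J, K)))
F = 73 (F = Add(-1, 74) = 73)
Function('v')(m) = Mul(511, Pow(m, Rational(1, 2))) (Function('v')(m) = Mul(7, Mul(73, Pow(m, Rational(1, 2)))) = Mul(511, Pow(m, Rational(1, 2))))
Add(Function('v')(Function('R')(Function('A')(-4, -5))), Mul(-1, 32591)) = Add(Mul(511, Pow(Add(5, Mul(-5, -4)), Rational(1, 2))), Mul(-1, 32591)) = Add(Mul(511, Pow(Add(5, 20), Rational(1, 2))), -32591) = Add(Mul(511, Pow(25, Rational(1, 2))), -32591) = Add(Mul(511, 5), -32591) = Add(2555, -32591) = -30036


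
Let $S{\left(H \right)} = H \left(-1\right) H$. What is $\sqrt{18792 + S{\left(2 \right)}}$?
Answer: $2 \sqrt{4697} \approx 137.07$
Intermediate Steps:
$S{\left(H \right)} = - H^{2}$ ($S{\left(H \right)} = - H H = - H^{2}$)
$\sqrt{18792 + S{\left(2 \right)}} = \sqrt{18792 - 2^{2}} = \sqrt{18792 - 4} = \sqrt{18788} = 2 \sqrt{4697}$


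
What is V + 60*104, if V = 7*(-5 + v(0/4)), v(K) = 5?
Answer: 6240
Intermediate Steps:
V = 0 (V = 7*(-5 + 5) = 7*0 = 0)
V + 60*104 = 0 + 60*104 = 0 + 6240 = 6240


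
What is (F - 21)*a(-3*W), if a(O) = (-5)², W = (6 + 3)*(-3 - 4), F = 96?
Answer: 1875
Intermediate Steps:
W = -63 (W = 9*(-7) = -63)
a(O) = 25
(F - 21)*a(-3*W) = (96 - 21)*25 = 75*25 = 1875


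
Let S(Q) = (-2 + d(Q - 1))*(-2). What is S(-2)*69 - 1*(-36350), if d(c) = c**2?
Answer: 35384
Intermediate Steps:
S(Q) = 4 - 2*(-1 + Q)**2 (S(Q) = (-2 + (Q - 1)**2)*(-2) = (-2 + (-1 + Q)**2)*(-2) = 4 - 2*(-1 + Q)**2)
S(-2)*69 - 1*(-36350) = (4 - 2*(-1 - 2)**2)*69 - 1*(-36350) = (4 - 2*(-3)**2)*69 + 36350 = (4 - 2*9)*69 + 36350 = (4 - 18)*69 + 36350 = -14*69 + 36350 = -966 + 36350 = 35384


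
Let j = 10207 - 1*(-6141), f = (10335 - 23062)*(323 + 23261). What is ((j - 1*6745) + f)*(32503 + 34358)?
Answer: -20067925643865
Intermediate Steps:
f = -300153568 (f = -12727*23584 = -300153568)
j = 16348 (j = 10207 + 6141 = 16348)
((j - 1*6745) + f)*(32503 + 34358) = ((16348 - 1*6745) - 300153568)*(32503 + 34358) = ((16348 - 6745) - 300153568)*66861 = (9603 - 300153568)*66861 = -300143965*66861 = -20067925643865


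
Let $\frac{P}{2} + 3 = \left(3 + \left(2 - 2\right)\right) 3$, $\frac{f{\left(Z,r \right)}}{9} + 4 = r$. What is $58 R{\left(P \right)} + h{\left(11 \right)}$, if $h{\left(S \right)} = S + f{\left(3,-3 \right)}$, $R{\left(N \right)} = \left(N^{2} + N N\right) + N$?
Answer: $17348$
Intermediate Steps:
$f{\left(Z,r \right)} = -36 + 9 r$
$P = 12$ ($P = -6 + 2 \left(3 + \left(2 - 2\right)\right) 3 = -6 + 2 \left(3 + 0\right) 3 = -6 + 2 \cdot 3 \cdot 3 = -6 + 2 \cdot 9 = -6 + 18 = 12$)
$R{\left(N \right)} = N + 2 N^{2}$ ($R{\left(N \right)} = \left(N^{2} + N^{2}\right) + N = 2 N^{2} + N = N + 2 N^{2}$)
$h{\left(S \right)} = -63 + S$ ($h{\left(S \right)} = S + \left(-36 + 9 \left(-3\right)\right) = S - 63 = -63 + S$)
$58 R{\left(P \right)} + h{\left(11 \right)} = 58 \cdot 12 \left(1 + 2 \cdot 12\right) + \left(-63 + 11\right) = 58 \cdot 12 \left(1 + 24\right) - 52 = 58 \cdot 12 \cdot 25 - 52 = 58 \cdot 300 - 52 = 17400 - 52 = 17348$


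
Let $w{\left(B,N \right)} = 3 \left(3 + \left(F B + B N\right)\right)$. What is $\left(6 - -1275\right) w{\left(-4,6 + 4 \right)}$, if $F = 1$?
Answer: $-157563$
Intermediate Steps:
$w{\left(B,N \right)} = 9 + 3 B + 3 B N$ ($w{\left(B,N \right)} = 3 \left(3 + \left(1 B + B N\right)\right) = 3 \left(3 + \left(B + B N\right)\right) = 3 \left(3 + B + B N\right) = 9 + 3 B + 3 B N$)
$\left(6 - -1275\right) w{\left(-4,6 + 4 \right)} = \left(6 - -1275\right) \left(9 + 3 \left(-4\right) + 3 \left(-4\right) \left(6 + 4\right)\right) = \left(6 + 1275\right) \left(9 - 12 + 3 \left(-4\right) 10\right) = 1281 \left(9 - 12 - 120\right) = 1281 \left(-123\right) = -157563$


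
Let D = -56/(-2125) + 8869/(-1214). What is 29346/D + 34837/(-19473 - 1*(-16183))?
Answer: -11891655791977/2941987090 ≈ -4042.0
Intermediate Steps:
D = -18778641/2579750 (D = -56*(-1/2125) + 8869*(-1/1214) = 56/2125 - 8869/1214 = -18778641/2579750 ≈ -7.2793)
29346/D + 34837/(-19473 - 1*(-16183)) = 29346/(-18778641/2579750) + 34837/(-19473 - 1*(-16183)) = 29346*(-2579750/18778641) + 34837/(-19473 + 16183) = -25235114500/6259547 + 34837/(-3290) = -25235114500/6259547 + 34837*(-1/3290) = -25235114500/6259547 - 34837/3290 = -11891655791977/2941987090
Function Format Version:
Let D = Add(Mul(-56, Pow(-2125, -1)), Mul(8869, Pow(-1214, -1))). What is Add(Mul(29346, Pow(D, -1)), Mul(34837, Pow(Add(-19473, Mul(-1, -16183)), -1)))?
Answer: Rational(-11891655791977, 2941987090) ≈ -4042.0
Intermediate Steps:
D = Rational(-18778641, 2579750) (D = Add(Mul(-56, Rational(-1, 2125)), Mul(8869, Rational(-1, 1214))) = Add(Rational(56, 2125), Rational(-8869, 1214)) = Rational(-18778641, 2579750) ≈ -7.2793)
Add(Mul(29346, Pow(D, -1)), Mul(34837, Pow(Add(-19473, Mul(-1, -16183)), -1))) = Add(Mul(29346, Pow(Rational(-18778641, 2579750), -1)), Mul(34837, Pow(Add(-19473, Mul(-1, -16183)), -1))) = Add(Mul(29346, Rational(-2579750, 18778641)), Mul(34837, Pow(Add(-19473, 16183), -1))) = Add(Rational(-25235114500, 6259547), Mul(34837, Pow(-3290, -1))) = Add(Rational(-25235114500, 6259547), Mul(34837, Rational(-1, 3290))) = Add(Rational(-25235114500, 6259547), Rational(-34837, 3290)) = Rational(-11891655791977, 2941987090)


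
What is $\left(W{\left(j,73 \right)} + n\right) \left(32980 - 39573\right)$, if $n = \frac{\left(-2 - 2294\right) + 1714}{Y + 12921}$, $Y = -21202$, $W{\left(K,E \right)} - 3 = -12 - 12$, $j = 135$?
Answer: $\frac{1142692167}{8281} \approx 1.3799 \cdot 10^{5}$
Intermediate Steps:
$W{\left(K,E \right)} = -21$ ($W{\left(K,E \right)} = 3 - 24 = -21$)
$n = \frac{582}{8281}$ ($n = \frac{\left(-2 - 2294\right) + 1714}{-21202 + 12921} = \frac{\left(-2 - 2294\right) + 1714}{-8281} = \left(-2296 + 1714\right) \left(- \frac{1}{8281}\right) = \left(-582\right) \left(- \frac{1}{8281}\right) = \frac{582}{8281} \approx 0.070281$)
$\left(W{\left(j,73 \right)} + n\right) \left(32980 - 39573\right) = \left(-21 + \frac{582}{8281}\right) \left(32980 - 39573\right) = \left(- \frac{173319}{8281}\right) \left(-6593\right) = \frac{1142692167}{8281}$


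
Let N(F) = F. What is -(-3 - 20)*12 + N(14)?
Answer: 290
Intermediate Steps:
-(-3 - 20)*12 + N(14) = -(-3 - 20)*12 + 14 = -(-23)*12 + 14 = -1*(-276) + 14 = 276 + 14 = 290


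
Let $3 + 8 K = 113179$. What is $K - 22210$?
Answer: $-8063$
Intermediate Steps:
$K = 14147$ ($K = - \frac{3}{8} + \frac{1}{8} \cdot 113179 = - \frac{3}{8} + \frac{113179}{8} = 14147$)
$K - 22210 = 14147 - 22210 = -8063$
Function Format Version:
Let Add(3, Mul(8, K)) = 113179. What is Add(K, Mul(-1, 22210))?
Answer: -8063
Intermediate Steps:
K = 14147 (K = Add(Rational(-3, 8), Mul(Rational(1, 8), 113179)) = Add(Rational(-3, 8), Rational(113179, 8)) = 14147)
Add(K, Mul(-1, 22210)) = Add(14147, Mul(-1, 22210)) = Add(14147, -22210) = -8063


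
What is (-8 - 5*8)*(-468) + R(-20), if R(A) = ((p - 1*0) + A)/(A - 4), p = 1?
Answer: 539155/24 ≈ 22465.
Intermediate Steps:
R(A) = (1 + A)/(-4 + A) (R(A) = ((1 - 1*0) + A)/(A - 4) = ((1 + 0) + A)/(-4 + A) = (1 + A)/(-4 + A))
(-8 - 5*8)*(-468) + R(-20) = (-8 - 5*8)*(-468) + (1 - 20)/(-4 - 20) = (-8 - 40)*(-468) - 19/(-24) = -48*(-468) - 1/24*(-19) = 22464 + 19/24 = 539155/24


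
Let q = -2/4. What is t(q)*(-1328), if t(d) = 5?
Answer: -6640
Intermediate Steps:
q = -1/2 (q = -2*1/4 = -1/2 ≈ -0.50000)
t(q)*(-1328) = 5*(-1328) = -6640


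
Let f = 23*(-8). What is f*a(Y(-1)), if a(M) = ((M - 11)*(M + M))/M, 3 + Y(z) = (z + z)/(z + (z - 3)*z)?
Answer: 16192/3 ≈ 5397.3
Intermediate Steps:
Y(z) = -3 + 2*z/(z + z*(-3 + z)) (Y(z) = -3 + (z + z)/(z + (z - 3)*z) = -3 + (2*z)/(z + (-3 + z)*z) = -3 + (2*z)/(z + z*(-3 + z)) = -3 + 2*z/(z + z*(-3 + z)))
a(M) = -22 + 2*M (a(M) = ((-11 + M)*(2*M))/M = (2*M*(-11 + M))/M = -22 + 2*M)
f = -184
f*a(Y(-1)) = -184*(-22 + 2*((8 - 3*(-1))/(-2 - 1))) = -184*(-22 + 2*((8 + 3)/(-3))) = -184*(-22 + 2*(-1/3*11)) = -184*(-22 + 2*(-11/3)) = -184*(-22 - 22/3) = -184*(-88/3) = 16192/3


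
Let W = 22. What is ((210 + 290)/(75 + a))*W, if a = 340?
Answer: 2200/83 ≈ 26.506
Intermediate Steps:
((210 + 290)/(75 + a))*W = ((210 + 290)/(75 + 340))*22 = (500/415)*22 = (500*(1/415))*22 = (100/83)*22 = 2200/83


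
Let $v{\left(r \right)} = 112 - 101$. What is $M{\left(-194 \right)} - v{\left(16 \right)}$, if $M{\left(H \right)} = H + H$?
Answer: $-399$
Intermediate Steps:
$M{\left(H \right)} = 2 H$
$v{\left(r \right)} = 11$
$M{\left(-194 \right)} - v{\left(16 \right)} = 2 \left(-194\right) - 11 = -388 - 11 = -399$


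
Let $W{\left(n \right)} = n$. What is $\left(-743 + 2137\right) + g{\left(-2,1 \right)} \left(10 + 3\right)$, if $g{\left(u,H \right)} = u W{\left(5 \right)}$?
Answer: $1264$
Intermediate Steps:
$g{\left(u,H \right)} = 5 u$ ($g{\left(u,H \right)} = u 5 = 5 u$)
$\left(-743 + 2137\right) + g{\left(-2,1 \right)} \left(10 + 3\right) = \left(-743 + 2137\right) + 5 \left(-2\right) \left(10 + 3\right) = 1394 - 130 = 1264$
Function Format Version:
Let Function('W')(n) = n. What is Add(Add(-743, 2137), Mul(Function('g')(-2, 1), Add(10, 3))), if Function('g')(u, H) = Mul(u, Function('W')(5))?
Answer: 1264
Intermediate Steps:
Function('g')(u, H) = Mul(5, u) (Function('g')(u, H) = Mul(u, 5) = Mul(5, u))
Add(Add(-743, 2137), Mul(Function('g')(-2, 1), Add(10, 3))) = Add(Add(-743, 2137), Mul(Mul(5, -2), Add(10, 3))) = Add(1394, Mul(-10, 13)) = Add(1394, -130) = 1264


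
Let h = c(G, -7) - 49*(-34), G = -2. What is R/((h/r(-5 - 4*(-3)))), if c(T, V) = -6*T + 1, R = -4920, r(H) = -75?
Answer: 369000/1679 ≈ 219.77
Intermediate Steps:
c(T, V) = 1 - 6*T
h = 1679 (h = (1 - 6*(-2)) - 49*(-34) = (1 + 12) + 1666 = 13 + 1666 = 1679)
R/((h/r(-5 - 4*(-3)))) = -4920/(1679/(-75)) = -4920/(1679*(-1/75)) = -4920/(-1679/75) = -4920*(-75/1679) = 369000/1679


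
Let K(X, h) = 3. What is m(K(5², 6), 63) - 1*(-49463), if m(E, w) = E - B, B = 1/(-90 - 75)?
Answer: 8161891/165 ≈ 49466.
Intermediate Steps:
B = -1/165 (B = 1/(-165) = -1/165 ≈ -0.0060606)
m(E, w) = 1/165 + E (m(E, w) = E - 1*(-1/165) = E + 1/165 = 1/165 + E)
m(K(5², 6), 63) - 1*(-49463) = (1/165 + 3) - 1*(-49463) = 496/165 + 49463 = 8161891/165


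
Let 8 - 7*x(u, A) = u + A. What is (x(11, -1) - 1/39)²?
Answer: 7225/74529 ≈ 0.096942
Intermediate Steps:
x(u, A) = 8/7 - A/7 - u/7 (x(u, A) = 8/7 - (u + A)/7 = 8/7 - (A + u)/7 = 8/7 + (-A/7 - u/7) = 8/7 - A/7 - u/7)
(x(11, -1) - 1/39)² = ((8/7 - ⅐*(-1) - ⅐*11) - 1/39)² = ((8/7 + ⅐ - 11/7) + (1/39)*(-1))² = (-2/7 - 1/39)² = (-85/273)² = 7225/74529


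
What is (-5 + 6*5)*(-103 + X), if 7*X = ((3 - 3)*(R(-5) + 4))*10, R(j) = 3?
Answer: -2575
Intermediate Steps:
X = 0 (X = (((3 - 3)*(3 + 4))*10)/7 = ((0*7)*10)/7 = (0*10)/7 = (⅐)*0 = 0)
(-5 + 6*5)*(-103 + X) = (-5 + 6*5)*(-103 + 0) = (-5 + 30)*(-103) = 25*(-103) = -2575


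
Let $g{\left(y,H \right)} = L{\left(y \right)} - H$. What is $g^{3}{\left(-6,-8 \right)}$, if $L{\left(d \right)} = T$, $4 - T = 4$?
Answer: $512$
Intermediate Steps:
$T = 0$ ($T = 4 - 4 = 0$)
$L{\left(d \right)} = 0$
$g{\left(y,H \right)} = - H$ ($g{\left(y,H \right)} = 0 - H = - H$)
$g^{3}{\left(-6,-8 \right)} = \left(\left(-1\right) \left(-8\right)\right)^{3} = 8^{3} = 512$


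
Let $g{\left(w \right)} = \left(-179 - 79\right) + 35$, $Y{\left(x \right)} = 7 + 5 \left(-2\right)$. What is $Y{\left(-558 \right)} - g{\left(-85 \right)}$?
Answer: $220$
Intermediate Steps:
$Y{\left(x \right)} = -3$ ($Y{\left(x \right)} = 7 - 10 = -3$)
$g{\left(w \right)} = -223$ ($g{\left(w \right)} = -258 + 35 = -223$)
$Y{\left(-558 \right)} - g{\left(-85 \right)} = -3 - -223 = -3 + 223 = 220$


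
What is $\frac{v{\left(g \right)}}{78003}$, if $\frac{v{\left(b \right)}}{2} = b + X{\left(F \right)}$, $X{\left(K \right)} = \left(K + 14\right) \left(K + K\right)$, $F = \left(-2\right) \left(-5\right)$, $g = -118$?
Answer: $\frac{724}{78003} \approx 0.0092817$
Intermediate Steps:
$F = 10$
$X{\left(K \right)} = 2 K \left(14 + K\right)$ ($X{\left(K \right)} = \left(14 + K\right) 2 K = 2 K \left(14 + K\right)$)
$v{\left(b \right)} = 960 + 2 b$ ($v{\left(b \right)} = 2 \left(b + 2 \cdot 10 \left(14 + 10\right)\right) = 2 \left(b + 2 \cdot 10 \cdot 24\right) = 2 \left(b + 480\right) = 2 \left(480 + b\right) = 960 + 2 b$)
$\frac{v{\left(g \right)}}{78003} = \frac{960 + 2 \left(-118\right)}{78003} = \left(960 - 236\right) \frac{1}{78003} = 724 \cdot \frac{1}{78003} = \frac{724}{78003}$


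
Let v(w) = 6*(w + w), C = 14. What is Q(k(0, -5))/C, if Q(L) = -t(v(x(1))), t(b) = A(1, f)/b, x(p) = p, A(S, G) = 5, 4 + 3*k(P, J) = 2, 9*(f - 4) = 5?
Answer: -5/168 ≈ -0.029762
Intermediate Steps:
f = 41/9 (f = 4 + (⅑)*5 = 4 + 5/9 = 41/9 ≈ 4.5556)
k(P, J) = -⅔ (k(P, J) = -4/3 + (⅓)*2 = -4/3 + ⅔ = -⅔)
v(w) = 12*w (v(w) = 6*(2*w) = 12*w)
t(b) = 5/b
Q(L) = -5/12 (Q(L) = -5/(12*1) = -5/12)
Q(k(0, -5))/C = -5/12/14 = (1/14)*(-5/12) = -5/168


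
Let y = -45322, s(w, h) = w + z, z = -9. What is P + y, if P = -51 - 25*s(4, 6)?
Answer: -45248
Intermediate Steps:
s(w, h) = -9 + w (s(w, h) = w - 9 = -9 + w)
P = 74 (P = -51 - 25*(-9 + 4) = -51 - 25*(-5) = -51 + 125 = 74)
P + y = 74 - 45322 = -45248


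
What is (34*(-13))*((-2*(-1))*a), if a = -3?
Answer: 2652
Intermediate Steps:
(34*(-13))*((-2*(-1))*a) = (34*(-13))*(-2*(-1)*(-3)) = -884*(-3) = -442*(-6) = 2652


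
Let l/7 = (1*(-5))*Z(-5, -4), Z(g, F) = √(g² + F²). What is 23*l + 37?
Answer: 37 - 805*√41 ≈ -5117.5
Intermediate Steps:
Z(g, F) = √(F² + g²)
l = -35*√41 (l = 7*((1*(-5))*√((-4)² + (-5)²)) = 7*(-5*√(16 + 25)) = 7*(-5*√41) = -35*√41 ≈ -224.11)
23*l + 37 = 23*(-35*√41) + 37 = -805*√41 + 37 = 37 - 805*√41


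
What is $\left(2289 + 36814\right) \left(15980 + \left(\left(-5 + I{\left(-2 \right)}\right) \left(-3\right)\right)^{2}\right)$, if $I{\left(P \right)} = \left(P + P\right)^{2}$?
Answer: $667449107$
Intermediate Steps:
$I{\left(P \right)} = 4 P^{2}$ ($I{\left(P \right)} = \left(2 P\right)^{2} = 4 P^{2}$)
$\left(2289 + 36814\right) \left(15980 + \left(\left(-5 + I{\left(-2 \right)}\right) \left(-3\right)\right)^{2}\right) = \left(2289 + 36814\right) \left(15980 + \left(\left(-5 + 4 \left(-2\right)^{2}\right) \left(-3\right)\right)^{2}\right) = 39103 \left(15980 + \left(\left(-5 + 4 \cdot 4\right) \left(-3\right)\right)^{2}\right) = 39103 \left(15980 + \left(\left(-5 + 16\right) \left(-3\right)\right)^{2}\right) = 39103 \left(15980 + \left(11 \left(-3\right)\right)^{2}\right) = 39103 \left(15980 + \left(-33\right)^{2}\right) = 39103 \left(15980 + 1089\right) = 39103 \cdot 17069 = 667449107$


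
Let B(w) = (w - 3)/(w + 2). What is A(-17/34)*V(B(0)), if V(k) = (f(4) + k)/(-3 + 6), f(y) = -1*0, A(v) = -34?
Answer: 17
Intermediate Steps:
f(y) = 0
B(w) = (-3 + w)/(2 + w)
V(k) = k/3 (V(k) = (0 + k)/(-3 + 6) = k/3)
A(-17/34)*V(B(0)) = -34*(-3 + 0)/(2 + 0)/3 = -34*-3/2/3 = -34*(½)*(-3)/3 = -34*(-3)/(3*2) = -34*(-½) = 17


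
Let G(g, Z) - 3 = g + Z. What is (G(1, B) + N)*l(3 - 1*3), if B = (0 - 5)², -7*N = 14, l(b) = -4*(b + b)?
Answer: 0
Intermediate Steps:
l(b) = -8*b
N = -2 (N = -⅐*14 = -2)
B = 25 (B = (-5)² = 25)
G(g, Z) = 3 + Z + g (G(g, Z) = 3 + (g + Z) = 3 + (Z + g) = 3 + Z + g)
(G(1, B) + N)*l(3 - 1*3) = ((3 + 25 + 1) - 2)*(-8*(3 - 1*3)) = (29 - 2)*(-8*(3 - 3)) = 27*(-8*0) = 27*0 = 0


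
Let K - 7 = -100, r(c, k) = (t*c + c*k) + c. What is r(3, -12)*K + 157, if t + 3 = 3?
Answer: 3226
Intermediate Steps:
t = 0 (t = -3 + 3 = 0)
r(c, k) = c + c*k (r(c, k) = (0*c + c*k) + c = (0 + c*k) + c = c*k + c = c + c*k)
K = -93 (K = 7 - 100 = -93)
r(3, -12)*K + 157 = (3*(1 - 12))*(-93) + 157 = (3*(-11))*(-93) + 157 = -33*(-93) + 157 = 3069 + 157 = 3226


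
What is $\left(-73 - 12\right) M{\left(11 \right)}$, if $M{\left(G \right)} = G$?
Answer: $-935$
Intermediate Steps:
$\left(-73 - 12\right) M{\left(11 \right)} = \left(-73 - 12\right) 11 = \left(-85\right) 11 = -935$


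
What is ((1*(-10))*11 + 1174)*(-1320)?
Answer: -1404480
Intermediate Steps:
((1*(-10))*11 + 1174)*(-1320) = (-10*11 + 1174)*(-1320) = (-110 + 1174)*(-1320) = 1064*(-1320) = -1404480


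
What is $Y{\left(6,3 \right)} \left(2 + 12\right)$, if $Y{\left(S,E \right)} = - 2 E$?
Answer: $-84$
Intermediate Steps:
$Y{\left(6,3 \right)} \left(2 + 12\right) = \left(-2\right) 3 \left(2 + 12\right) = \left(-6\right) 14 = -84$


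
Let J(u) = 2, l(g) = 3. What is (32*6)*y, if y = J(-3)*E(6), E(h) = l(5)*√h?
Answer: 1152*√6 ≈ 2821.8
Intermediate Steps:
E(h) = 3*√h
y = 6*√6 (y = 2*(3*√6) = 6*√6 ≈ 14.697)
(32*6)*y = (32*6)*(6*√6) = 192*(6*√6) = 1152*√6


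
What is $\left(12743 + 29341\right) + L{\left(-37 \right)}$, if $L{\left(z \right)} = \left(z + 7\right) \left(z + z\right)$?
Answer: $44304$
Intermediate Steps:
$L{\left(z \right)} = 2 z \left(7 + z\right)$ ($L{\left(z \right)} = \left(7 + z\right) 2 z = 2 z \left(7 + z\right)$)
$\left(12743 + 29341\right) + L{\left(-37 \right)} = \left(12743 + 29341\right) + 2 \left(-37\right) \left(7 - 37\right) = 42084 + 2 \left(-37\right) \left(-30\right) = 42084 + 2220 = 44304$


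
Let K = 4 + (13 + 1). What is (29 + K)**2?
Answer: 2209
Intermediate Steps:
K = 18 (K = 4 + 14 = 18)
(29 + K)**2 = (29 + 18)**2 = 47**2 = 2209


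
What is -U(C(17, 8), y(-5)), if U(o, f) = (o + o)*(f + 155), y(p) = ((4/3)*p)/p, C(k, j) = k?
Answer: -15946/3 ≈ -5315.3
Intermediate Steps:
y(p) = 4/3 (y(p) = ((4*(⅓))*p)/p = (4*p/3)/p = 4/3)
U(o, f) = 2*o*(155 + f) (U(o, f) = (2*o)*(155 + f) = 2*o*(155 + f))
-U(C(17, 8), y(-5)) = -2*17*(155 + 4/3) = -2*17*469/3 = -1*15946/3 = -15946/3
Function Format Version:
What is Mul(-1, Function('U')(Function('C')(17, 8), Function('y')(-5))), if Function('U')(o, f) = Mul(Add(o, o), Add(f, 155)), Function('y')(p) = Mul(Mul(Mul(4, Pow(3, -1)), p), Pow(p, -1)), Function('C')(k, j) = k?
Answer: Rational(-15946, 3) ≈ -5315.3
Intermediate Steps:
Function('y')(p) = Rational(4, 3) (Function('y')(p) = Mul(Mul(Mul(4, Rational(1, 3)), p), Pow(p, -1)) = Mul(Mul(Rational(4, 3), p), Pow(p, -1)) = Rational(4, 3))
Function('U')(o, f) = Mul(2, o, Add(155, f)) (Function('U')(o, f) = Mul(Mul(2, o), Add(155, f)) = Mul(2, o, Add(155, f)))
Mul(-1, Function('U')(Function('C')(17, 8), Function('y')(-5))) = Mul(-1, Mul(2, 17, Add(155, Rational(4, 3)))) = Mul(-1, Mul(2, 17, Rational(469, 3))) = Mul(-1, Rational(15946, 3)) = Rational(-15946, 3)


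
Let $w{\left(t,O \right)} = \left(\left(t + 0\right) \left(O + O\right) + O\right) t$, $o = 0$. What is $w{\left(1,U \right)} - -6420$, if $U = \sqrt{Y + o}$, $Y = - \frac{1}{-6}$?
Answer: $6420 + \frac{\sqrt{6}}{2} \approx 6421.2$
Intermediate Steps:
$Y = \frac{1}{6}$ ($Y = \left(-1\right) \left(- \frac{1}{6}\right) = \frac{1}{6} \approx 0.16667$)
$U = \frac{\sqrt{6}}{6}$ ($U = \sqrt{\frac{1}{6} + 0} = \sqrt{\frac{1}{6}} = \frac{\sqrt{6}}{6} \approx 0.40825$)
$w{\left(t,O \right)} = t \left(O + 2 O t\right)$ ($w{\left(t,O \right)} = \left(t 2 O + O\right) t = \left(2 O t + O\right) t = \left(O + 2 O t\right) t = t \left(O + 2 O t\right)$)
$w{\left(1,U \right)} - -6420 = \frac{\sqrt{6}}{6} \cdot 1 \left(1 + 2 \cdot 1\right) - -6420 = \frac{\sqrt{6}}{6} \cdot 1 \left(1 + 2\right) + 6420 = \frac{\sqrt{6}}{6} \cdot 1 \cdot 3 + 6420 = \frac{\sqrt{6}}{2} + 6420 = 6420 + \frac{\sqrt{6}}{2}$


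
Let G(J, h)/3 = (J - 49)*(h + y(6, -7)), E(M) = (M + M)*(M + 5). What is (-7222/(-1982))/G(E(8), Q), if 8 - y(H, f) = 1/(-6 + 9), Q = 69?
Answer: 157/1575690 ≈ 9.9639e-5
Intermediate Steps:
E(M) = 2*M*(5 + M) (E(M) = (2*M)*(5 + M) = 2*M*(5 + M))
y(H, f) = 23/3 (y(H, f) = 8 - 1/(-6 + 9) = 8 - 1/3 = 23/3)
G(J, h) = 3*(-49 + J)*(23/3 + h) (G(J, h) = 3*((J - 49)*(h + 23/3)) = 3*((-49 + J)*(23/3 + h)) = 3*(-49 + J)*(23/3 + h))
(-7222/(-1982))/G(E(8), Q) = (-7222/(-1982))/(-1127 - 147*69 + 23*(2*8*(5 + 8)) + 3*(2*8*(5 + 8))*69) = (-7222*(-1/1982))/(-1127 - 10143 + 23*(2*8*13) + 3*(2*8*13)*69) = 3611/(991*(-1127 - 10143 + 23*208 + 3*208*69)) = 3611/(991*(-1127 - 10143 + 4784 + 43056)) = (3611/991)/36570 = (3611/991)*(1/36570) = 157/1575690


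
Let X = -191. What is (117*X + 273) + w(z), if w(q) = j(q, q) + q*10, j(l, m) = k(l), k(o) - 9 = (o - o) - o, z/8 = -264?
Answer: -41073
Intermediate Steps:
z = -2112 (z = 8*(-264) = -2112)
k(o) = 9 - o (k(o) = 9 + ((o - o) - o) = 9 + (0 - o) = 9 - o)
j(l, m) = 9 - l
w(q) = 9 + 9*q (w(q) = (9 - q) + q*10 = (9 - q) + 10*q = 9 + 9*q)
(117*X + 273) + w(z) = (117*(-191) + 273) + (9 + 9*(-2112)) = (-22347 + 273) + (9 - 19008) = -22074 - 18999 = -41073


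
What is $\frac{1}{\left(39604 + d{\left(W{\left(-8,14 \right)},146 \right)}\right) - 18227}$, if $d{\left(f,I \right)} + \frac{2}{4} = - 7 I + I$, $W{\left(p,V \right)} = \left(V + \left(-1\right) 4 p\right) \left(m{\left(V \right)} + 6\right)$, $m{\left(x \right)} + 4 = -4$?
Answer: $\frac{2}{41001} \approx 4.8779 \cdot 10^{-5}$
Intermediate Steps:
$m{\left(x \right)} = -8$ ($m{\left(x \right)} = -4 - 4 = -8$)
$W{\left(p,V \right)} = - 2 V + 8 p$ ($W{\left(p,V \right)} = \left(V + \left(-1\right) 4 p\right) \left(-8 + 6\right) = \left(V - 4 p\right) \left(-2\right) = - 2 V + 8 p$)
$d{\left(f,I \right)} = - \frac{1}{2} - 6 I$ ($d{\left(f,I \right)} = - \frac{1}{2} + \left(- 7 I + I\right) = - \frac{1}{2} - 6 I$)
$\frac{1}{\left(39604 + d{\left(W{\left(-8,14 \right)},146 \right)}\right) - 18227} = \frac{1}{\left(39604 - \frac{1753}{2}\right) - 18227} = \frac{1}{\frac{77455}{2} - 18227} = \frac{1}{\frac{41001}{2}} = \frac{2}{41001}$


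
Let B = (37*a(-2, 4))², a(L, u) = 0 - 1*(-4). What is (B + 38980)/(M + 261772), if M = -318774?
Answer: -30442/28501 ≈ -1.0681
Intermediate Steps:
a(L, u) = 4 (a(L, u) = 0 + 4 = 4)
B = 21904 (B = (37*4)² = 148² = 21904)
(B + 38980)/(M + 261772) = (21904 + 38980)/(-318774 + 261772) = 60884/(-57002) = 60884*(-1/57002) = -30442/28501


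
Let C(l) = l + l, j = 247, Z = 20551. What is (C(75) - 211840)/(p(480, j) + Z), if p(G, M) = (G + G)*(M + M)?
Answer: -211690/494791 ≈ -0.42784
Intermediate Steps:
p(G, M) = 4*G*M (p(G, M) = (2*G)*(2*M) = 4*G*M)
C(l) = 2*l
(C(75) - 211840)/(p(480, j) + Z) = (2*75 - 211840)/(4*480*247 + 20551) = (150 - 211840)/(474240 + 20551) = -211690/494791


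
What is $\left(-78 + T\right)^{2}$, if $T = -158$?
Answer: $55696$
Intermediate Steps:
$\left(-78 + T\right)^{2} = \left(-78 - 158\right)^{2} = \left(-236\right)^{2} = 55696$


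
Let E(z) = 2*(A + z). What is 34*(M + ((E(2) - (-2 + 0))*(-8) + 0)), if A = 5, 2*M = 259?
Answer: 51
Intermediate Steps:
M = 259/2 (M = (½)*259 = 259/2 ≈ 129.50)
E(z) = 10 + 2*z (E(z) = 2*(5 + z) = 10 + 2*z)
34*(M + ((E(2) - (-2 + 0))*(-8) + 0)) = 34*(259/2 + (((10 + 2*2) - (-2 + 0))*(-8) + 0)) = 34*(259/2 + (((10 + 4) - 1*(-2))*(-8) + 0)) = 34*(259/2 + ((14 + 2)*(-8) + 0)) = 34*(259/2 + (16*(-8) + 0)) = 34*(259/2 + (-128 + 0)) = 34*(259/2 - 128) = 34*(3/2) = 51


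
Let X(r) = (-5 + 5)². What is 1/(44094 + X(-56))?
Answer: 1/44094 ≈ 2.2679e-5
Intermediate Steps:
X(r) = 0 (X(r) = 0² = 0)
1/(44094 + X(-56)) = 1/(44094 + 0) = 1/44094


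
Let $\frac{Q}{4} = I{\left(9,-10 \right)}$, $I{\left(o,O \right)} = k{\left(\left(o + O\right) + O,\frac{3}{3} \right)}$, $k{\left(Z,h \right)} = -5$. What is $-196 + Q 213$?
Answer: $-4456$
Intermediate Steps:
$I{\left(o,O \right)} = -5$
$Q = -20$ ($Q = 4 \left(-5\right) = -20$)
$-196 + Q 213 = -196 - 4260 = -4456$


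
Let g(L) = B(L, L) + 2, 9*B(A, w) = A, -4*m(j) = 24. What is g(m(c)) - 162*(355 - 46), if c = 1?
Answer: -150170/3 ≈ -50057.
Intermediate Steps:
m(j) = -6 (m(j) = -¼*24 = -6)
B(A, w) = A/9
g(L) = 2 + L/9 (g(L) = L/9 + 2 = 2 + L/9)
g(m(c)) - 162*(355 - 46) = (2 + (⅑)*(-6)) - 162*(355 - 46) = (2 - ⅔) - 162*309 = 4/3 - 50058 = -150170/3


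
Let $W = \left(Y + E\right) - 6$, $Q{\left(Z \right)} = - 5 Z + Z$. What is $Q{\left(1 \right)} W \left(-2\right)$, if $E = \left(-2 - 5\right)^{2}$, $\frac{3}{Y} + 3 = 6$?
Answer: $352$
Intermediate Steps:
$Y = 1$ ($Y = \frac{3}{-3 + 6} = \frac{3}{3} = 3 \cdot \frac{1}{3} = 1$)
$E = 49$ ($E = \left(-7\right)^{2} = 49$)
$Q{\left(Z \right)} = - 4 Z$
$W = 44$ ($W = \left(1 + 49\right) - 6 = 50 - 6 = 44$)
$Q{\left(1 \right)} W \left(-2\right) = \left(-4\right) 1 \cdot 44 \left(-2\right) = \left(-4\right) 44 \left(-2\right) = \left(-176\right) \left(-2\right) = 352$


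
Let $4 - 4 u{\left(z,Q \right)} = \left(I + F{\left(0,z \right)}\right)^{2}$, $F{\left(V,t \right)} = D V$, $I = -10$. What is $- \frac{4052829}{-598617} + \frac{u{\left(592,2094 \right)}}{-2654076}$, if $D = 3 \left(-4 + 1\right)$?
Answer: $\frac{298792515217}{44132639247} \approx 6.7703$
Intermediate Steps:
$D = -9$ ($D = 3 \left(-3\right) = -9$)
$F{\left(V,t \right)} = - 9 V$
$u{\left(z,Q \right)} = -24$ ($u{\left(z,Q \right)} = 1 - \frac{\left(-10 - 0\right)^{2}}{4} = 1 - \frac{\left(-10 + 0\right)^{2}}{4} = 1 - \frac{\left(-10\right)^{2}}{4} = 1 - 25 = -24$)
$- \frac{4052829}{-598617} + \frac{u{\left(592,2094 \right)}}{-2654076} = - \frac{4052829}{-598617} - \frac{24}{-2654076} = \left(-4052829\right) \left(- \frac{1}{598617}\right) - - \frac{2}{221173} = \frac{1350943}{199539} + \frac{2}{221173} = \frac{298792515217}{44132639247}$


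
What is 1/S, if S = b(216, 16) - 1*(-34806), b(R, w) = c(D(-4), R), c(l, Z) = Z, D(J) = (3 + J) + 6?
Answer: 1/35022 ≈ 2.8553e-5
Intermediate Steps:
D(J) = 9 + J
b(R, w) = R
S = 35022 (S = 216 - 1*(-34806) = 216 + 34806 = 35022)
1/S = 1/35022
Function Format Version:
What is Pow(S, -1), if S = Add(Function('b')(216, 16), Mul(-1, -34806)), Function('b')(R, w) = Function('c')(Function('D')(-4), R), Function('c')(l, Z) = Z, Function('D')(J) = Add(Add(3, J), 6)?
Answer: Rational(1, 35022) ≈ 2.8553e-5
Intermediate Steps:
Function('D')(J) = Add(9, J)
Function('b')(R, w) = R
S = 35022 (S = Add(216, Mul(-1, -34806)) = Add(216, 34806) = 35022)
Pow(S, -1) = Pow(35022, -1) = Rational(1, 35022)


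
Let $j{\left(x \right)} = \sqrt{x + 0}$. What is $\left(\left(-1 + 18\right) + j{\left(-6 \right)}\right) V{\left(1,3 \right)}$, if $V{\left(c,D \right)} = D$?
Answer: $51 + 3 i \sqrt{6} \approx 51.0 + 7.3485 i$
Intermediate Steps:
$j{\left(x \right)} = \sqrt{x}$
$\left(\left(-1 + 18\right) + j{\left(-6 \right)}\right) V{\left(1,3 \right)} = \left(\left(-1 + 18\right) + \sqrt{-6}\right) 3 = \left(17 + i \sqrt{6}\right) 3 = 51 + 3 i \sqrt{6}$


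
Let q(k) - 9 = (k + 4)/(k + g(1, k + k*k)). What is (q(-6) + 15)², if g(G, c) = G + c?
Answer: 357604/625 ≈ 572.17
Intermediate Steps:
q(k) = 9 + (4 + k)/(1 + k² + 2*k) (q(k) = 9 + (k + 4)/(k + (1 + (k + k*k))) = 9 + (4 + k)/(k + (1 + (k + k²))) = 9 + (4 + k)/(k + (1 + k + k²)) = 9 + (4 + k)/(1 + k² + 2*k))
(q(-6) + 15)² = ((13 + 9*(-6)² + 19*(-6))/(1 + (-6)² + 2*(-6)) + 15)² = ((13 + 9*36 - 114)/(1 + 36 - 12) + 15)² = ((13 + 324 - 114)/25 + 15)² = ((1/25)*223 + 15)² = (223/25 + 15)² = (598/25)² = 357604/625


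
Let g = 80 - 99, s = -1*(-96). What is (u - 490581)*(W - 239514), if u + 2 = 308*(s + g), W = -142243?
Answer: 178229745319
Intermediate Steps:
s = 96
g = -19
u = 23714 (u = -2 + 308*(96 - 19) = -2 + 308*77 = -2 + 23716 = 23714)
(u - 490581)*(W - 239514) = (23714 - 490581)*(-142243 - 239514) = -466867*(-381757) = 178229745319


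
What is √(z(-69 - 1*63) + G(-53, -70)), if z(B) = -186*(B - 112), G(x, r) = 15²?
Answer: √45609 ≈ 213.56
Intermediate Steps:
G(x, r) = 225
z(B) = 20832 - 186*B (z(B) = -186*(-112 + B) = 20832 - 186*B)
√(z(-69 - 1*63) + G(-53, -70)) = √((20832 - 186*(-69 - 1*63)) + 225) = √((20832 - 186*(-69 - 63)) + 225) = √((20832 - 186*(-132)) + 225) = √((20832 + 24552) + 225) = √(45384 + 225) = √45609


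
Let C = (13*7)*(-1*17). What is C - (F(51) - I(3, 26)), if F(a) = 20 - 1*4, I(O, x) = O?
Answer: -1560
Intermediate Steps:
C = -1547 (C = 91*(-17) = -1547)
F(a) = 16 (F(a) = 20 - 4 = 16)
C - (F(51) - I(3, 26)) = -1547 - (16 - 1*3) = -1547 - (16 - 3) = -1547 - 1*13 = -1547 - 13 = -1560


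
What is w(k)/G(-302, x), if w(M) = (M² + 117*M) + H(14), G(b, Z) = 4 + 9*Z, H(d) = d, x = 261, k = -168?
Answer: 8582/2353 ≈ 3.6473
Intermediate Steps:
w(M) = 14 + M² + 117*M (w(M) = (M² + 117*M) + 14 = 14 + M² + 117*M)
w(k)/G(-302, x) = (14 + (-168)² + 117*(-168))/(4 + 9*261) = (14 + 28224 - 19656)/(4 + 2349) = 8582/2353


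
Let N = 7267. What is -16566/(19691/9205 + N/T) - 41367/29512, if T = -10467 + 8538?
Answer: 309994834686261/30469870984 ≈ 10174.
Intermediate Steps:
T = -1929
-16566/(19691/9205 + N/T) - 41367/29512 = -16566/(19691/9205 + 7267/(-1929)) - 41367/29512 = -16566/(19691*(1/9205) + 7267*(-1/1929)) - 41367*1/29512 = -16566/(2813/1315 - 7267/1929) - 41367/29512 = -16566/(-4129828/2536635) - 41367/29512 = -16566*(-2536635/4129828) - 41367/29512 = 21010947705/2064914 - 41367/29512 = 309994834686261/30469870984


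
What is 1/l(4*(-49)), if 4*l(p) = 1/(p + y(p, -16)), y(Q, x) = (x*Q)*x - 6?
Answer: -201512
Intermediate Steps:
y(Q, x) = -6 + Q*x² (y(Q, x) = (Q*x)*x - 6 = Q*x² - 6 = -6 + Q*x²)
l(p) = 1/(4*(-6 + 257*p)) (l(p) = 1/(4*(p + (-6 + p*(-16)²))) = 1/(4*(p + (-6 + p*256))) = 1/(4*(p + (-6 + 256*p))) = 1/(4*(-6 + 257*p)))
1/l(4*(-49)) = 1/(1/(4*(-6 + 257*(4*(-49))))) = 1/(1/(4*(-6 + 257*(-196)))) = 1/(1/(4*(-6 - 50372))) = 1/((¼)/(-50378)) = 1/((¼)*(-1/50378)) = 1/(-1/201512) = -201512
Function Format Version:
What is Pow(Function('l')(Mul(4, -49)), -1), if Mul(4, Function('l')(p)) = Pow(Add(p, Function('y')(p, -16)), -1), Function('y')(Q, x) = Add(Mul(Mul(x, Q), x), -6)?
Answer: -201512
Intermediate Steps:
Function('y')(Q, x) = Add(-6, Mul(Q, Pow(x, 2))) (Function('y')(Q, x) = Add(Mul(Mul(Q, x), x), -6) = Add(Mul(Q, Pow(x, 2)), -6) = Add(-6, Mul(Q, Pow(x, 2))))
Function('l')(p) = Mul(Rational(1, 4), Pow(Add(-6, Mul(257, p)), -1)) (Function('l')(p) = Mul(Rational(1, 4), Pow(Add(p, Add(-6, Mul(p, Pow(-16, 2)))), -1)) = Mul(Rational(1, 4), Pow(Add(p, Add(-6, Mul(p, 256))), -1)) = Mul(Rational(1, 4), Pow(Add(p, Add(-6, Mul(256, p))), -1)) = Mul(Rational(1, 4), Pow(Add(-6, Mul(257, p)), -1)))
Pow(Function('l')(Mul(4, -49)), -1) = Pow(Mul(Rational(1, 4), Pow(Add(-6, Mul(257, Mul(4, -49))), -1)), -1) = Pow(Mul(Rational(1, 4), Pow(Add(-6, Mul(257, -196)), -1)), -1) = Pow(Mul(Rational(1, 4), Pow(Add(-6, -50372), -1)), -1) = Pow(Mul(Rational(1, 4), Pow(-50378, -1)), -1) = Pow(Mul(Rational(1, 4), Rational(-1, 50378)), -1) = Pow(Rational(-1, 201512), -1) = -201512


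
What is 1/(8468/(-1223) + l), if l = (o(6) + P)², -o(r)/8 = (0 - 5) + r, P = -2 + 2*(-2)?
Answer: 1223/231240 ≈ 0.0052889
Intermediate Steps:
P = -6 (P = -2 - 4 = -6)
o(r) = 40 - 8*r (o(r) = -8*((0 - 5) + r) = -8*(-5 + r) = 40 - 8*r)
l = 196 (l = ((40 - 8*6) - 6)² = ((40 - 48) - 6)² = (-8 - 6)² = (-14)² = 196)
1/(8468/(-1223) + l) = 1/(8468/(-1223) + 196) = 1/(8468*(-1/1223) + 196) = 1/(-8468/1223 + 196) = 1/(231240/1223) = 1223/231240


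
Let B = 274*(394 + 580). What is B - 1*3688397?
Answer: -3421521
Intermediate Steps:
B = 266876 (B = 274*974 = 266876)
B - 1*3688397 = 266876 - 1*3688397 = 266876 - 3688397 = -3421521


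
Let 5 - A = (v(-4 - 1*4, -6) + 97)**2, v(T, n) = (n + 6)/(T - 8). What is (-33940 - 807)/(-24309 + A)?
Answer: 34747/33713 ≈ 1.0307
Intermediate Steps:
v(T, n) = (6 + n)/(-8 + T)
A = -9404 (A = 5 - ((6 - 6)/(-8 + (-4 - 1*4)) + 97)**2 = 5 - (0/(-8 + (-4 - 4)) + 97)**2 = 5 - (0/(-8 - 8) + 97)**2 = 5 - (0/(-16) + 97)**2 = 5 - (-1/16*0 + 97)**2 = 5 - (0 + 97)**2 = 5 - 1*97**2 = 5 - 1*9409 = 5 - 9409 = -9404)
(-33940 - 807)/(-24309 + A) = (-33940 - 807)/(-24309 - 9404) = -34747/(-33713) = -34747*(-1/33713) = 34747/33713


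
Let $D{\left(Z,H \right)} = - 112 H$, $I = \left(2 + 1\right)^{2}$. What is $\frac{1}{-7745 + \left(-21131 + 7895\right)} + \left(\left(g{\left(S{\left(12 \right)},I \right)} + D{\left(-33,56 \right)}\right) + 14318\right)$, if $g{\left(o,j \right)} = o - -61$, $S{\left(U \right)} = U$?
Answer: $\frac{170344738}{20981} \approx 8119.0$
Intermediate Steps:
$I = 9$ ($I = 3^{2} = 9$)
$g{\left(o,j \right)} = 61 + o$ ($g{\left(o,j \right)} = o + 61 = 61 + o$)
$\frac{1}{-7745 + \left(-21131 + 7895\right)} + \left(\left(g{\left(S{\left(12 \right)},I \right)} + D{\left(-33,56 \right)}\right) + 14318\right) = \frac{1}{-7745 + \left(-21131 + 7895\right)} + \left(\left(\left(61 + 12\right) - 6272\right) + 14318\right) = \frac{1}{-7745 - 13236} + \left(\left(73 - 6272\right) + 14318\right) = \frac{1}{-20981} + \left(-6199 + 14318\right) = - \frac{1}{20981} + 8119 = \frac{170344738}{20981}$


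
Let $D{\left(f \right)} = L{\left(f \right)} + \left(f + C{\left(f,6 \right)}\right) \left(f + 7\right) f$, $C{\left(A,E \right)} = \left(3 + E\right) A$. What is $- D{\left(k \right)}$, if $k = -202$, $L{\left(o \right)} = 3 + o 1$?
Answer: $79567999$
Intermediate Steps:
$C{\left(A,E \right)} = A \left(3 + E\right)$
$L{\left(o \right)} = 3 + o$
$D{\left(f \right)} = 3 + f + 10 f^{2} \left(7 + f\right)$ ($D{\left(f \right)} = \left(3 + f\right) + \left(f + f \left(3 + 6\right)\right) \left(f + 7\right) f = \left(3 + f\right) + \left(f + f 9\right) \left(7 + f\right) f = \left(3 + f\right) + \left(f + 9 f\right) \left(7 + f\right) f = \left(3 + f\right) + 10 f \left(7 + f\right) f = \left(3 + f\right) + 10 f^{2} \left(7 + f\right) = 3 + f + 10 f^{2} \left(7 + f\right)$)
$- D{\left(k \right)} = - (3 - 202 + 10 \left(-202\right)^{3} + 70 \left(-202\right)^{2}) = - (3 - 202 + 10 \left(-8242408\right) + 70 \cdot 40804) = - (3 - 202 - 82424080 + 2856280) = \left(-1\right) \left(-79567999\right) = 79567999$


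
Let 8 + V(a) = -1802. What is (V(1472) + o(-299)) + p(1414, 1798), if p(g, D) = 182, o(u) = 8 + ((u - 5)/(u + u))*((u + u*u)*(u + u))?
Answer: -27088628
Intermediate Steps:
V(a) = -1810 (V(a) = -8 - 1802 = -1810)
o(u) = 8 + (-5 + u)*(u + u²) (o(u) = 8 + ((-5 + u)/((2*u)))*((u + u²)*(2*u)) = 8 + ((-5 + u)*(1/(2*u)))*(2*u*(u + u²)) = 8 + ((-5 + u)/(2*u))*(2*u*(u + u²)) = 8 + (-5 + u)*(u + u²))
(V(1472) + o(-299)) + p(1414, 1798) = (-1810 + (8 + (-299)³ - 5*(-299) - 4*(-299)²)) + 182 = (-1810 + (8 - 26730899 + 1495 - 4*89401)) + 182 = (-1810 + (8 - 26730899 + 1495 - 357604)) + 182 = (-1810 - 27087000) + 182 = -27088810 + 182 = -27088628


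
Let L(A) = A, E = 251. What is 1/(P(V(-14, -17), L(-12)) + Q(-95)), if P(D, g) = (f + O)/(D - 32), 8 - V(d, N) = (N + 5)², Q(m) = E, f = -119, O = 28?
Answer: 24/6037 ≈ 0.0039755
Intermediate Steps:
Q(m) = 251
V(d, N) = 8 - (5 + N)² (V(d, N) = 8 - (N + 5)² = 8 - (5 + N)²)
P(D, g) = -91/(-32 + D) (P(D, g) = (-119 + 28)/(D - 32) = -91/(-32 + D))
1/(P(V(-14, -17), L(-12)) + Q(-95)) = 1/(-91/(-32 + (8 - (5 - 17)²)) + 251) = 1/(-91/(-32 + (8 - 1*(-12)²)) + 251) = 1/(-91/(-32 + (8 - 1*144)) + 251) = 1/(-91/(-32 + (8 - 144)) + 251) = 1/(-91/(-32 - 136) + 251) = 1/(-91/(-168) + 251) = 1/(-91*(-1/168) + 251) = 1/(13/24 + 251) = 1/(6037/24) = 24/6037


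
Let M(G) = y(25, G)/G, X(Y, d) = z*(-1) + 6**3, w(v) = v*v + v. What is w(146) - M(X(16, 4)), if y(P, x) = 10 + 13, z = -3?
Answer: 4700155/219 ≈ 21462.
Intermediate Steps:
w(v) = v + v**2 (w(v) = v**2 + v = v + v**2)
y(P, x) = 23
X(Y, d) = 219 (X(Y, d) = -3*(-1) + 6**3 = 3 + 216 = 219)
M(G) = 23/G
w(146) - M(X(16, 4)) = 146*(1 + 146) - 23/219 = 146*147 - 23/219 = 21462 - 1*23/219 = 21462 - 23/219 = 4700155/219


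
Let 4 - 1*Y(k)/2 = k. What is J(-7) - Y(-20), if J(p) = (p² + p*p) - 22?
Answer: 28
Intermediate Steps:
Y(k) = 8 - 2*k
J(p) = -22 + 2*p² (J(p) = (p² + p²) - 22 = 2*p² - 22 = -22 + 2*p²)
J(-7) - Y(-20) = (-22 + 2*(-7)²) - (8 - 2*(-20)) = (-22 + 2*49) - (8 + 40) = (-22 + 98) - 1*48 = 76 - 48 = 28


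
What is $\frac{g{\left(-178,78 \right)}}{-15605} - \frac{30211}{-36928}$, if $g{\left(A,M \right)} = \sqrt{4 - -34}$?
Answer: $\frac{30211}{36928} - \frac{\sqrt{38}}{15605} \approx 0.81771$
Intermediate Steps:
$g{\left(A,M \right)} = \sqrt{38}$ ($g{\left(A,M \right)} = \sqrt{4 + 34} = \sqrt{38}$)
$\frac{g{\left(-178,78 \right)}}{-15605} - \frac{30211}{-36928} = \frac{\sqrt{38}}{-15605} - \frac{30211}{-36928} = \sqrt{38} \left(- \frac{1}{15605}\right) - - \frac{30211}{36928} = - \frac{\sqrt{38}}{15605} + \frac{30211}{36928} = \frac{30211}{36928} - \frac{\sqrt{38}}{15605}$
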